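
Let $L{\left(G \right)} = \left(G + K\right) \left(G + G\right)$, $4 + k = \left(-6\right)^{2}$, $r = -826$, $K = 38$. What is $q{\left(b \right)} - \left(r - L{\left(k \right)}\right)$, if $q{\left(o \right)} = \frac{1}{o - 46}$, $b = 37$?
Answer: $\frac{47753}{9} \approx 5305.9$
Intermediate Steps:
$k = 32$ ($k = -4 + \left(-6\right)^{2} = -4 + 36 = 32$)
$L{\left(G \right)} = 2 G \left(38 + G\right)$ ($L{\left(G \right)} = \left(G + 38\right) \left(G + G\right) = \left(38 + G\right) 2 G = 2 G \left(38 + G\right)$)
$q{\left(o \right)} = \frac{1}{-46 + o}$
$q{\left(b \right)} - \left(r - L{\left(k \right)}\right) = \frac{1}{-46 + 37} - \left(-826 - 2 \cdot 32 \left(38 + 32\right)\right) = \frac{1}{-9} - \left(-826 - 2 \cdot 32 \cdot 70\right) = - \frac{1}{9} - \left(-826 - 4480\right) = - \frac{1}{9} - -5306 = - \frac{1}{9} + 5306 = \frac{47753}{9}$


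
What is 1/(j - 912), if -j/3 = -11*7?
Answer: -1/681 ≈ -0.0014684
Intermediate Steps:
j = 231 (j = -(-33)*7 = -3*(-77) = 231)
1/(j - 912) = 1/(231 - 912) = 1/(-681) = -1/681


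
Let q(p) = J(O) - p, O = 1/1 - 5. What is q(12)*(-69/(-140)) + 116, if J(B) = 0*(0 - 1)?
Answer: 3853/35 ≈ 110.09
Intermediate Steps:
O = -4 (O = 1 - 5 = -4)
J(B) = 0 (J(B) = 0*(-1) = 0)
q(p) = -p (q(p) = 0 - p = -p)
q(12)*(-69/(-140)) + 116 = (-1*12)*(-69/(-140)) + 116 = -(-828)*(-1)/140 + 116 = -12*69/140 + 116 = -207/35 + 116 = 3853/35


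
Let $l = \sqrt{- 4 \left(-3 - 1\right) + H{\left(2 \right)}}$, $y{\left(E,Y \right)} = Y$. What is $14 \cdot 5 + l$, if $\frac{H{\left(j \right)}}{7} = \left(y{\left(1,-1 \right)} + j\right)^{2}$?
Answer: $70 + \sqrt{23} \approx 74.796$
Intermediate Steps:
$H{\left(j \right)} = 7 \left(-1 + j\right)^{2}$
$l = \sqrt{23}$ ($l = \sqrt{- 4 \left(-3 - 1\right) + 7 \left(-1 + 2\right)^{2}} = \sqrt{\left(-4\right) \left(-4\right) + 7 \cdot 1^{2}} = \sqrt{16 + 7 \cdot 1} = \sqrt{16 + 7} = \sqrt{23} \approx 4.7958$)
$14 \cdot 5 + l = 14 \cdot 5 + \sqrt{23} = 70 + \sqrt{23}$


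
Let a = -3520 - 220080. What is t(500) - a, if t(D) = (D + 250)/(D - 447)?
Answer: 11851550/53 ≈ 2.2361e+5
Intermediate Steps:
a = -223600
t(D) = (250 + D)/(-447 + D)
t(500) - a = (250 + 500)/(-447 + 500) - 1*(-223600) = 750/53 + 223600 = 11851550/53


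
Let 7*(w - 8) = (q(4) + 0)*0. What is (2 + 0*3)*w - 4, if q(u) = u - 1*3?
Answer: 12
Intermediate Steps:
q(u) = -3 + u (q(u) = u - 3 = -3 + u)
w = 8 (w = 8 + (((-3 + 4) + 0)*0)/7 = 8 + ((1 + 0)*0)/7 = 8 + (1*0)/7 = 8 + (⅐)*0 = 8 + 0 = 8)
(2 + 0*3)*w - 4 = (2 + 0*3)*8 - 4 = (2 + 0)*8 - 4 = 2*8 - 4 = 16 - 4 = 12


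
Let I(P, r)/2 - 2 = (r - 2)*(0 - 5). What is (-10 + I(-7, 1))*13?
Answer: 52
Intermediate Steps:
I(P, r) = 24 - 10*r (I(P, r) = 4 + 2*((r - 2)*(0 - 5)) = 4 + 2*((-2 + r)*(-5)) = 4 + 2*(10 - 5*r) = 4 + (20 - 10*r) = 24 - 10*r)
(-10 + I(-7, 1))*13 = (-10 + (24 - 10*1))*13 = (-10 + (24 - 10))*13 = (-10 + 14)*13 = 4*13 = 52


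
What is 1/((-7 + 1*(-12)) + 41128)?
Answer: 1/41109 ≈ 2.4326e-5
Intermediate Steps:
1/((-7 + 1*(-12)) + 41128) = 1/((-7 - 12) + 41128) = 1/(-19 + 41128) = 1/41109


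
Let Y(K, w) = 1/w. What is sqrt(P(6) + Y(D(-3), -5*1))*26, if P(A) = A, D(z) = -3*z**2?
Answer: 26*sqrt(145)/5 ≈ 62.616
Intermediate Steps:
sqrt(P(6) + Y(D(-3), -5*1))*26 = sqrt(6 + 1/(-5*1))*26 = sqrt(6 + 1/(-5))*26 = sqrt(6 - 1/5)*26 = sqrt(29/5)*26 = (sqrt(145)/5)*26 = 26*sqrt(145)/5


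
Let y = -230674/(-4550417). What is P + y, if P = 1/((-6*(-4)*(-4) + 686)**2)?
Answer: 80302169817/1584000157700 ≈ 0.050696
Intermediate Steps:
y = 230674/4550417 (y = -230674*(-1/4550417) = 230674/4550417 ≈ 0.050693)
P = 1/348100 (P = 1/((24*(-4) + 686)**2) = 1/((-96 + 686)**2) = 1/(590**2) = 1/348100 ≈ 2.8727e-6)
P + y = 1/348100 + 230674/4550417 = 80302169817/1584000157700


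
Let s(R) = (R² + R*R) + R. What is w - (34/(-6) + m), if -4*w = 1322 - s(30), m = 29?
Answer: 311/3 ≈ 103.67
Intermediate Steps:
s(R) = R + 2*R² (s(R) = (R² + R²) + R = 2*R² + R = R + 2*R²)
w = 127 (w = -(1322 - 30*(1 + 2*30))/4 = -(1322 - 30*(1 + 60))/4 = -(1322 - 30*61)/4 = -(1322 - 1*1830)/4 = -(1322 - 1830)/4 = -¼*(-508) = 127)
w - (34/(-6) + m) = 127 - (34/(-6) + 29) = 127 - (-⅙*34 + 29) = 127 - (-17/3 + 29) = 127 - 1*70/3 = 127 - 70/3 = 311/3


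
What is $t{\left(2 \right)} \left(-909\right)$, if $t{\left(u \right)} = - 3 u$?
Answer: $5454$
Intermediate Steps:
$t{\left(2 \right)} \left(-909\right) = \left(-3\right) 2 \left(-909\right) = \left(-6\right) \left(-909\right) = 5454$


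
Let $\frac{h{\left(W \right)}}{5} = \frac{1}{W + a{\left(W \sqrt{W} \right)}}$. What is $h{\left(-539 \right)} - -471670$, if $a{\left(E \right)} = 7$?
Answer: $\frac{250928435}{532} \approx 4.7167 \cdot 10^{5}$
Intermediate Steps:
$h{\left(W \right)} = \frac{5}{7 + W}$ ($h{\left(W \right)} = \frac{5}{W + 7} = \frac{5}{7 + W}$)
$h{\left(-539 \right)} - -471670 = \frac{5}{7 - 539} - -471670 = \frac{5}{-532} + 471670 = 5 \left(- \frac{1}{532}\right) + 471670 = - \frac{5}{532} + 471670 = \frac{250928435}{532}$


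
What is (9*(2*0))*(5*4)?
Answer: 0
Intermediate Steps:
(9*(2*0))*(5*4) = (9*0)*20 = 0*20 = 0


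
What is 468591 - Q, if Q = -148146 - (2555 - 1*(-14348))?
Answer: 633640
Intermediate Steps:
Q = -165049 (Q = -148146 - (2555 + 14348) = -148146 - 1*16903 = -148146 - 16903 = -165049)
468591 - Q = 468591 - 1*(-165049) = 468591 + 165049 = 633640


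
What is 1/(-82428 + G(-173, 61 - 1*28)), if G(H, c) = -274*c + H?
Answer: -1/91643 ≈ -1.0912e-5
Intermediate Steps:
G(H, c) = H - 274*c
1/(-82428 + G(-173, 61 - 1*28)) = 1/(-82428 + (-173 - 274*(61 - 1*28))) = 1/(-82428 + (-173 - 274*(61 - 28))) = 1/(-82428 + (-173 - 274*33)) = 1/(-82428 + (-173 - 9042)) = 1/(-82428 - 9215) = 1/(-91643) = -1/91643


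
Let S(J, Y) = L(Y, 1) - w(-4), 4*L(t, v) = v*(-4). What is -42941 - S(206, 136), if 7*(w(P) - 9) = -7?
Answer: -42932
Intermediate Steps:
w(P) = 8 (w(P) = 9 + (⅐)*(-7) = 9 - 1 = 8)
L(t, v) = -v (L(t, v) = (v*(-4))/4 = (-4*v)/4 = -v)
S(J, Y) = -9 (S(J, Y) = -1*1 - 1*8 = -1 - 8 = -9)
-42941 - S(206, 136) = -42941 - 1*(-9) = -42941 + 9 = -42932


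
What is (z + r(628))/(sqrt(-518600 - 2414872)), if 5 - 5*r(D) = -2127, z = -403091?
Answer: 2013323*I*sqrt(183342)/3666840 ≈ 235.1*I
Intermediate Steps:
r(D) = 2132/5 (r(D) = 1 - 1/5*(-2127) = 1 + 2127/5 = 2132/5)
(z + r(628))/(sqrt(-518600 - 2414872)) = (-403091 + 2132/5)/(sqrt(-518600 - 2414872)) = -2013323*(-I*sqrt(183342)/733368)/5 = -(-2013323)*I*sqrt(183342)/3666840 = 2013323*I*sqrt(183342)/3666840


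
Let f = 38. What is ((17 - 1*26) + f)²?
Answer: 841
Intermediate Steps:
((17 - 1*26) + f)² = ((17 - 1*26) + 38)² = ((17 - 26) + 38)² = (-9 + 38)² = 29² = 841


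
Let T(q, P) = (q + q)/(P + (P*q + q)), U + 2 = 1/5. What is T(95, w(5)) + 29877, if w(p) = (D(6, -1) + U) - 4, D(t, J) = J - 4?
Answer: 140689843/4709 ≈ 29877.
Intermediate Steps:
D(t, J) = -4 + J
U = -9/5 (U = -2 + 1/5 = -2 + 1*(⅕) = -2 + ⅕ = -9/5 ≈ -1.8000)
w(p) = -54/5 (w(p) = ((-4 - 1) - 9/5) - 4 = (-5 - 9/5) - 4 = -34/5 - 4 = -54/5)
T(q, P) = 2*q/(P + q + P*q) (T(q, P) = (2*q)/(P + (q + P*q)) = (2*q)/(P + q + P*q) = 2*q/(P + q + P*q))
T(95, w(5)) + 29877 = 2*95/(-54/5 + 95 - 54/5*95) + 29877 = 2*95/(-54/5 + 95 - 1026) + 29877 = 2*95/(-4709/5) + 29877 = 2*95*(-5/4709) + 29877 = -950/4709 + 29877 = 140689843/4709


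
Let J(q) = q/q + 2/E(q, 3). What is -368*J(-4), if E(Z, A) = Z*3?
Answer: -920/3 ≈ -306.67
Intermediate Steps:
E(Z, A) = 3*Z
J(q) = 1 + 2/(3*q) (J(q) = q/q + 2/((3*q)) = 1 + 2*(1/(3*q)) = 1 + 2/(3*q))
-368*J(-4) = -368*(⅔ - 4)/(-4) = -(-92)*(-10)/3 = -368*⅚ = -920/3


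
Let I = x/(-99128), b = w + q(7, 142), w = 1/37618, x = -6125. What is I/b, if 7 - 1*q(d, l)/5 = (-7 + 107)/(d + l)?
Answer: 17165563625/8791118057716 ≈ 0.0019526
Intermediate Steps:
q(d, l) = 35 - 500/(d + l) (q(d, l) = 35 - 5*(-7 + 107)/(d + l) = 35 - 500/(d + l))
w = 1/37618 ≈ 2.6583e-5
b = 177369019/5605082 (b = 1/37618 + 5*(-100 + 7*7 + 7*142)/(7 + 142) = 1/37618 + 5*(-100 + 49 + 994)/149 = 1/37618 + 5*(1/149)*943 = 1/37618 + 4715/149 = 177369019/5605082 ≈ 31.644)
I = 6125/99128 (I = -6125/(-99128) = -6125*(-1/99128) = 6125/99128 ≈ 0.061789)
I/b = 6125/(99128*(177369019/5605082)) = (6125/99128)*(5605082/177369019) = 17165563625/8791118057716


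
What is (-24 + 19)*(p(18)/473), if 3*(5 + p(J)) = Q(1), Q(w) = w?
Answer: 70/1419 ≈ 0.049331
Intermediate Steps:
p(J) = -14/3 (p(J) = -5 + (⅓)*1 = -5 + ⅓ = -14/3)
(-24 + 19)*(p(18)/473) = (-24 + 19)*(-14/3/473) = -(-70)/(3*473) = -5*(-14/1419) = 70/1419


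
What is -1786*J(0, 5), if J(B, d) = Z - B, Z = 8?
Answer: -14288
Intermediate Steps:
J(B, d) = 8 - B
-1786*J(0, 5) = -1786*(8 - 1*0) = -1786*(8 + 0) = -1786*8 = -14288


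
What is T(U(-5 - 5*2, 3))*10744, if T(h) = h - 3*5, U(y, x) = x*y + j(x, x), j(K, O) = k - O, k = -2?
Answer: -698360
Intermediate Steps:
j(K, O) = -2 - O
U(y, x) = -2 - x + x*y (U(y, x) = x*y + (-2 - x) = -2 - x + x*y)
T(h) = -15 + h (T(h) = h - 15 = -15 + h)
T(U(-5 - 5*2, 3))*10744 = (-15 + (-2 - 1*3 + 3*(-5 - 5*2)))*10744 = (-15 + (-2 - 3 + 3*(-5 - 10)))*10744 = (-15 + (-2 - 3 + 3*(-15)))*10744 = (-15 + (-2 - 3 - 45))*10744 = (-15 - 50)*10744 = -65*10744 = -698360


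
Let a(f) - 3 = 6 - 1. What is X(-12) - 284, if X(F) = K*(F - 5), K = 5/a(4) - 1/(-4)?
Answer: -2391/8 ≈ -298.88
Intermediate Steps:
a(f) = 8 (a(f) = 3 + (6 - 1) = 3 + 5 = 8)
K = 7/8 (K = 5/8 - 1/(-4) = 5*(1/8) - 1*(-1/4) = 5/8 + 1/4 = 7/8 ≈ 0.87500)
X(F) = -35/8 + 7*F/8 (X(F) = 7*(F - 5)/8 = 7*(-5 + F)/8 = -35/8 + 7*F/8)
X(-12) - 284 = (-35/8 + (7/8)*(-12)) - 284 = (-35/8 - 21/2) - 284 = -119/8 - 284 = -2391/8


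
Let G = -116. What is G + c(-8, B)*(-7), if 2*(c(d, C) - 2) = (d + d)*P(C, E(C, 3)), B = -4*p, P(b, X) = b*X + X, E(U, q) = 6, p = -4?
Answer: 5582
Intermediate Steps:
P(b, X) = X + X*b (P(b, X) = X*b + X = X + X*b)
B = 16 (B = -4*(-4) = 16)
c(d, C) = 2 + d*(6 + 6*C) (c(d, C) = 2 + ((d + d)*(6*(1 + C)))/2 = 2 + ((2*d)*(6 + 6*C))/2 = 2 + (2*d*(6 + 6*C))/2 = 2 + d*(6 + 6*C))
G + c(-8, B)*(-7) = -116 + (2 + 6*(-8)*(1 + 16))*(-7) = -116 + (2 + 6*(-8)*17)*(-7) = -116 + (2 - 816)*(-7) = -116 - 814*(-7) = -116 + 5698 = 5582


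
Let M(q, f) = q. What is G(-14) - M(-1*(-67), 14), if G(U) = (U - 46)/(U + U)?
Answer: -454/7 ≈ -64.857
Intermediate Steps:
G(U) = (-46 + U)/(2*U) (G(U) = (-46 + U)/((2*U)) = (-46 + U)*(1/(2*U)) = (-46 + U)/(2*U))
G(-14) - M(-1*(-67), 14) = (½)*(-46 - 14)/(-14) - (-1)*(-67) = (½)*(-1/14)*(-60) - 1*67 = 15/7 - 67 = -454/7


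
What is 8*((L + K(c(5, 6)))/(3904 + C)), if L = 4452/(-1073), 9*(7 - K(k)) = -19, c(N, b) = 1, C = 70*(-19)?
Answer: 14744/956043 ≈ 0.015422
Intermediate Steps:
C = -1330
K(k) = 82/9 (K(k) = 7 - ⅑*(-19) = 7 + 19/9 = 82/9)
L = -4452/1073 (L = 4452*(-1/1073) = -4452/1073 ≈ -4.1491)
8*((L + K(c(5, 6)))/(3904 + C)) = 8*((-4452/1073 + 82/9)/(3904 - 1330)) = 8*((47918/9657)/2574) = 8*((47918/9657)*(1/2574)) = 8*(1843/956043) = 14744/956043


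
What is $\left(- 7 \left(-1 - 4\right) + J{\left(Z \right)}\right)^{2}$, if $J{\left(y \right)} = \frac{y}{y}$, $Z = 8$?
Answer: $1296$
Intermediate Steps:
$J{\left(y \right)} = 1$
$\left(- 7 \left(-1 - 4\right) + J{\left(Z \right)}\right)^{2} = \left(- 7 \left(-1 - 4\right) + 1\right)^{2} = \left(\left(-7\right) \left(-5\right) + 1\right)^{2} = \left(35 + 1\right)^{2} = 36^{2} = 1296$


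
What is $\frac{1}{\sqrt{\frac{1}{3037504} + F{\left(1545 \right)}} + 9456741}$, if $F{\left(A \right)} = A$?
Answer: $\frac{28724888614464}{271643831876141958143} - \frac{8 \sqrt{222731800043941}}{271643831876141958143} \approx 1.0574 \cdot 10^{-7}$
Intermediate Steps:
$\frac{1}{\sqrt{\frac{1}{3037504} + F{\left(1545 \right)}} + 9456741} = \frac{1}{\sqrt{\frac{1}{3037504} + 1545} + 9456741} = \frac{1}{\sqrt{\frac{4692943681}{3037504}} + 9456741} = \frac{1}{\frac{\sqrt{222731800043941}}{379688} + 9456741} = \frac{1}{9456741 + \frac{\sqrt{222731800043941}}{379688}}$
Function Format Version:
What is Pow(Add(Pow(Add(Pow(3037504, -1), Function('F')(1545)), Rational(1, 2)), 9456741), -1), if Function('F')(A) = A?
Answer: Add(Rational(28724888614464, 271643831876141958143), Mul(Rational(-8, 271643831876141958143), Pow(222731800043941, Rational(1, 2)))) ≈ 1.0574e-7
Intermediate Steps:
Pow(Add(Pow(Add(Pow(3037504, -1), Function('F')(1545)), Rational(1, 2)), 9456741), -1) = Pow(Add(Pow(Add(Pow(3037504, -1), 1545), Rational(1, 2)), 9456741), -1) = Pow(Add(Pow(Add(Rational(1, 3037504), 1545), Rational(1, 2)), 9456741), -1) = Pow(Add(Pow(Rational(4692943681, 3037504), Rational(1, 2)), 9456741), -1) = Pow(Add(Mul(Rational(1, 379688), Pow(222731800043941, Rational(1, 2))), 9456741), -1) = Pow(Add(9456741, Mul(Rational(1, 379688), Pow(222731800043941, Rational(1, 2)))), -1)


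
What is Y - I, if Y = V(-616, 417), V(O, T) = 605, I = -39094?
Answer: 39699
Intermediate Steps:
Y = 605
Y - I = 605 - 1*(-39094) = 605 + 39094 = 39699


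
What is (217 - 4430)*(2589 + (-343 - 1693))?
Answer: -2329789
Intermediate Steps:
(217 - 4430)*(2589 + (-343 - 1693)) = -4213*(2589 - 2036) = -4213*553 = -2329789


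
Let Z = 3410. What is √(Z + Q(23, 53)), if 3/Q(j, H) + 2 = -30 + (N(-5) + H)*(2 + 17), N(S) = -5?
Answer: √165044165/220 ≈ 58.395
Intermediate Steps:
Q(j, H) = 3/(-127 + 19*H) (Q(j, H) = 3/(-2 + (-30 + (-5 + H)*(2 + 17))) = 3/(-2 + (-30 + (-5 + H)*19)) = 3/(-2 + (-30 + (-95 + 19*H))) = 3/(-2 + (-125 + 19*H)) = 3/(-127 + 19*H))
√(Z + Q(23, 53)) = √(3410 + 3/(-127 + 19*53)) = √(3410 + 3/(-127 + 1007)) = √(3410 + 3/880) = √(3000803/880) = √165044165/220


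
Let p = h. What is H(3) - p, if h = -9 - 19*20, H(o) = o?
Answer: 392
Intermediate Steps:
h = -389 (h = -9 - 380 = -389)
p = -389
H(3) - p = 3 - 1*(-389) = 3 + 389 = 392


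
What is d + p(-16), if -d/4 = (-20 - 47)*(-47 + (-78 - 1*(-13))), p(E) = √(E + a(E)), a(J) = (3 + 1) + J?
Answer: -30016 + 2*I*√7 ≈ -30016.0 + 5.2915*I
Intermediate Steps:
a(J) = 4 + J
p(E) = √(4 + 2*E) (p(E) = √(E + (4 + E)) = √(4 + 2*E))
d = -30016 (d = -4*(-20 - 47)*(-47 + (-78 - 1*(-13))) = -(-268)*(-47 + (-78 + 13)) = -(-268)*(-47 - 65) = -(-268)*(-112) = -4*7504 = -30016)
d + p(-16) = -30016 + √(4 + 2*(-16)) = -30016 + √(4 - 32) = -30016 + √(-28) = -30016 + 2*I*√7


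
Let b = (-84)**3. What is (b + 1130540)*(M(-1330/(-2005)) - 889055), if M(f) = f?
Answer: -191744336712604/401 ≈ -4.7817e+11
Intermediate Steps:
b = -592704
(b + 1130540)*(M(-1330/(-2005)) - 889055) = (-592704 + 1130540)*(-1330/(-2005) - 889055) = 537836*(-1330*(-1/2005) - 889055) = 537836*(266/401 - 889055) = 537836*(-356510789/401) = -191744336712604/401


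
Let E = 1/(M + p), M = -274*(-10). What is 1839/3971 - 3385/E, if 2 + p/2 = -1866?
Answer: 13388069499/3971 ≈ 3.3715e+6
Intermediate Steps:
p = -3736 (p = -4 + 2*(-1866) = -4 - 3732 = -3736)
M = 2740
E = -1/996 (E = 1/(2740 - 3736) = 1/(-996) = -1/996 ≈ -0.0010040)
1839/3971 - 3385/E = 1839/3971 - 3385/(-1/996) = 1839*(1/3971) - 3385*(-996) = 1839/3971 + 3371460 = 13388069499/3971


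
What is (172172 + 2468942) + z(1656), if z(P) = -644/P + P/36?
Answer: 47540873/18 ≈ 2.6412e+6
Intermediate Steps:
z(P) = -644/P + P/36 (z(P) = -644/P + P*(1/36) = -644/P + P/36)
(172172 + 2468942) + z(1656) = (172172 + 2468942) + (-644/1656 + (1/36)*1656) = 2641114 + (-644*1/1656 + 46) = 2641114 + (-7/18 + 46) = 2641114 + 821/18 = 47540873/18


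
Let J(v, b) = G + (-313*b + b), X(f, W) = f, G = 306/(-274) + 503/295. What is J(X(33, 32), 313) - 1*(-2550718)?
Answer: 99140524506/40415 ≈ 2.4531e+6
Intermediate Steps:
G = 23776/40415 (G = 306*(-1/274) + 503*(1/295) = -153/137 + 503/295 = 23776/40415 ≈ 0.58830)
J(v, b) = 23776/40415 - 312*b (J(v, b) = 23776/40415 + (-313*b + b) = 23776/40415 - 312*b)
J(X(33, 32), 313) - 1*(-2550718) = (23776/40415 - 312*313) - 1*(-2550718) = (23776/40415 - 97656) + 2550718 = -3946743464/40415 + 2550718 = 99140524506/40415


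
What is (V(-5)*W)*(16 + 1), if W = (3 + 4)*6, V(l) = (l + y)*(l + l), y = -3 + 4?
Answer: 28560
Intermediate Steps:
y = 1
V(l) = 2*l*(1 + l) (V(l) = (l + 1)*(l + l) = (1 + l)*(2*l) = 2*l*(1 + l))
W = 42 (W = 7*6 = 42)
(V(-5)*W)*(16 + 1) = ((2*(-5)*(1 - 5))*42)*(16 + 1) = ((2*(-5)*(-4))*42)*17 = (40*42)*17 = 1680*17 = 28560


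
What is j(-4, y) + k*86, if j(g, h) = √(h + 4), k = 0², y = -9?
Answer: I*√5 ≈ 2.2361*I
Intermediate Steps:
k = 0
j(g, h) = √(4 + h)
j(-4, y) + k*86 = √(4 - 9) + 0*86 = √(-5) + 0 = I*√5 + 0 = I*√5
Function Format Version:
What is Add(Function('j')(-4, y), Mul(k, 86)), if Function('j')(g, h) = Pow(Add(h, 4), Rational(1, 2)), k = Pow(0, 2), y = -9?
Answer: Mul(I, Pow(5, Rational(1, 2))) ≈ Mul(2.2361, I)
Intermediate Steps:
k = 0
Function('j')(g, h) = Pow(Add(4, h), Rational(1, 2))
Add(Function('j')(-4, y), Mul(k, 86)) = Add(Pow(Add(4, -9), Rational(1, 2)), Mul(0, 86)) = Add(Pow(-5, Rational(1, 2)), 0) = Add(Mul(I, Pow(5, Rational(1, 2))), 0) = Mul(I, Pow(5, Rational(1, 2)))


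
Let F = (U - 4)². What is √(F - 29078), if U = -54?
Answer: I*√25714 ≈ 160.36*I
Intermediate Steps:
F = 3364 (F = (-54 - 4)² = (-58)² = 3364)
√(F - 29078) = √(3364 - 29078) = √(-25714) = I*√25714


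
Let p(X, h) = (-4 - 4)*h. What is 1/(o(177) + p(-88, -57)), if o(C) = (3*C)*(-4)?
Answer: -1/1668 ≈ -0.00059952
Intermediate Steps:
o(C) = -12*C
p(X, h) = -8*h
1/(o(177) + p(-88, -57)) = 1/(-12*177 - 8*(-57)) = 1/(-2124 + 456) = 1/(-1668) = -1/1668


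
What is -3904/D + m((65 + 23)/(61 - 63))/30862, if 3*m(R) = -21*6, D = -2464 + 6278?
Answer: -30161359/29426917 ≈ -1.0250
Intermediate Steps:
D = 3814
m(R) = -42 (m(R) = (-21*6)/3 = (1/3)*(-126) = -42)
-3904/D + m((65 + 23)/(61 - 63))/30862 = -3904/3814 - 42/30862 = -3904*1/3814 - 42*1/30862 = -1952/1907 - 21/15431 = -30161359/29426917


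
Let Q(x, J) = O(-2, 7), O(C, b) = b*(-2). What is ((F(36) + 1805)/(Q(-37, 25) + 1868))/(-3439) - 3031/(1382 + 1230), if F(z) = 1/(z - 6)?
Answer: -36243910937/31225999635 ≈ -1.1607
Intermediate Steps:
O(C, b) = -2*b
Q(x, J) = -14 (Q(x, J) = -2*7 = -14)
F(z) = 1/(-6 + z)
((F(36) + 1805)/(Q(-37, 25) + 1868))/(-3439) - 3031/(1382 + 1230) = ((1/(-6 + 36) + 1805)/(-14 + 1868))/(-3439) - 3031/(1382 + 1230) = ((1/30 + 1805)/1854)*(-1/3439) - 3031/2612 = ((1/30 + 1805)*(1/1854))*(-1/3439) - 3031*1/2612 = ((54151/30)*(1/1854))*(-1/3439) - 3031/2612 = (54151/55620)*(-1/3439) - 3031/2612 = -54151/191277180 - 3031/2612 = -36243910937/31225999635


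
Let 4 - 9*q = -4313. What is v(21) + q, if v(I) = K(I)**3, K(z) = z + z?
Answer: 223703/3 ≈ 74568.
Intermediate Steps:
q = 1439/3 (q = 4/9 - 1/9*(-4313) = 4/9 + 4313/9 = 1439/3 ≈ 479.67)
K(z) = 2*z
v(I) = 8*I**3 (v(I) = (2*I)**3 = 8*I**3)
v(21) + q = 8*21**3 + 1439/3 = 8*9261 + 1439/3 = 74088 + 1439/3 = 223703/3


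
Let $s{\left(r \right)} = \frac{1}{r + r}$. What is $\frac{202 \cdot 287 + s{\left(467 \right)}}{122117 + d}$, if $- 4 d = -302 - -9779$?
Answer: $\frac{108295434}{223688797} \approx 0.48413$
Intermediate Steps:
$d = - \frac{9477}{4}$ ($d = - \frac{-302 - -9779}{4} = - \frac{-302 + 9779}{4} = \left(- \frac{1}{4}\right) 9477 = - \frac{9477}{4} \approx -2369.3$)
$s{\left(r \right)} = \frac{1}{2 r}$
$\frac{202 \cdot 287 + s{\left(467 \right)}}{122117 + d} = \frac{202 \cdot 287 + \frac{1}{2 \cdot 467}}{122117 - \frac{9477}{4}} = \frac{57974 + \frac{1}{2} \cdot \frac{1}{467}}{\frac{478991}{4}} = \left(57974 + \frac{1}{934}\right) \frac{4}{478991} = \frac{54147717}{934} \cdot \frac{4}{478991} = \frac{108295434}{223688797}$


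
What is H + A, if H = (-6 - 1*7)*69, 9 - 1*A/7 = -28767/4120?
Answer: -3234711/4120 ≈ -785.12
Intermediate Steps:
A = 460929/4120 (A = 63 - (-201369)/4120 = 63 - 7*(-28767/4120) = 63 + 201369/4120 = 460929/4120 ≈ 111.88)
H = -897 (H = (-6 - 7)*69 = -13*69 = -897)
H + A = -897 + 460929/4120 = -3234711/4120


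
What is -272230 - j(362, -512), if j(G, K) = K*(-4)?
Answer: -274278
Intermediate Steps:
j(G, K) = -4*K
-272230 - j(362, -512) = -272230 - (-4)*(-512) = -272230 - 1*2048 = -272230 - 2048 = -274278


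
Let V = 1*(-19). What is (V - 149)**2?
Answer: 28224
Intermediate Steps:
V = -19
(V - 149)**2 = (-19 - 149)**2 = (-168)**2 = 28224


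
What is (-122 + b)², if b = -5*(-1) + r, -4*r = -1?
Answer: 218089/16 ≈ 13631.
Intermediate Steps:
r = ¼ (r = -¼*(-1) = ¼ ≈ 0.25000)
b = 21/4 (b = -5*(-1) + ¼ = 5 + ¼ = 21/4 ≈ 5.2500)
(-122 + b)² = (-122 + 21/4)² = (-467/4)² = 218089/16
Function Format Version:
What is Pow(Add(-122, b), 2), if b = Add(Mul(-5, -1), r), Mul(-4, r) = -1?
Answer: Rational(218089, 16) ≈ 13631.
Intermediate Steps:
r = Rational(1, 4) (r = Mul(Rational(-1, 4), -1) = Rational(1, 4) ≈ 0.25000)
b = Rational(21, 4) (b = Add(Mul(-5, -1), Rational(1, 4)) = Add(5, Rational(1, 4)) = Rational(21, 4) ≈ 5.2500)
Pow(Add(-122, b), 2) = Pow(Add(-122, Rational(21, 4)), 2) = Pow(Rational(-467, 4), 2) = Rational(218089, 16)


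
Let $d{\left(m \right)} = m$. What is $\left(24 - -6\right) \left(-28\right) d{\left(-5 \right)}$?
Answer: $4200$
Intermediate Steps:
$\left(24 - -6\right) \left(-28\right) d{\left(-5 \right)} = \left(24 - -6\right) \left(-28\right) \left(-5\right) = \left(24 + 6\right) \left(-28\right) \left(-5\right) = 30 \left(-28\right) \left(-5\right) = \left(-840\right) \left(-5\right) = 4200$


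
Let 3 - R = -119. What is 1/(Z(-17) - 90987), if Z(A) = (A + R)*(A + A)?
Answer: -1/94557 ≈ -1.0576e-5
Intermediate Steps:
R = 122 (R = 3 - 1*(-119) = 3 + 119 = 122)
Z(A) = 2*A*(122 + A) (Z(A) = (A + 122)*(A + A) = (122 + A)*(2*A) = 2*A*(122 + A))
1/(Z(-17) - 90987) = 1/(2*(-17)*(122 - 17) - 90987) = 1/(2*(-17)*105 - 90987) = 1/(-3570 - 90987) = 1/(-94557) = -1/94557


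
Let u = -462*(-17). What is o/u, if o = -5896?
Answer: -268/357 ≈ -0.75070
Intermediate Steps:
u = 7854 (u = -33*14*(-17) = -462*(-17) = 7854)
o/u = -5896/7854 = -5896*1/7854 = -268/357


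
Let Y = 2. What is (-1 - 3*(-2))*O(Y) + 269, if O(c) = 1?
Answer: 274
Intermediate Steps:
(-1 - 3*(-2))*O(Y) + 269 = (-1 - 3*(-2))*1 + 269 = (-1 + 6)*1 + 269 = 5*1 + 269 = 5 + 269 = 274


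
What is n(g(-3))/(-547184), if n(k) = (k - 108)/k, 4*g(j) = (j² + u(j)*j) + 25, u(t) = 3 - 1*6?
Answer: 389/23528912 ≈ 1.6533e-5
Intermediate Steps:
u(t) = -3 (u(t) = 3 - 6 = -3)
g(j) = 25/4 - 3*j/4 + j²/4 (g(j) = ((j² - 3*j) + 25)/4 = (25 + j² - 3*j)/4 = 25/4 - 3*j/4 + j²/4)
n(k) = (-108 + k)/k
n(g(-3))/(-547184) = ((-108 + (25/4 - ¾*(-3) + (¼)*(-3)²))/(25/4 - ¾*(-3) + (¼)*(-3)²))/(-547184) = ((-108 + (25/4 + 9/4 + (¼)*9))/(25/4 + 9/4 + (¼)*9))*(-1/547184) = ((-108 + (25/4 + 9/4 + 9/4))/(25/4 + 9/4 + 9/4))*(-1/547184) = ((-108 + 43/4)/(43/4))*(-1/547184) = ((4/43)*(-389/4))*(-1/547184) = -389/43*(-1/547184) = 389/23528912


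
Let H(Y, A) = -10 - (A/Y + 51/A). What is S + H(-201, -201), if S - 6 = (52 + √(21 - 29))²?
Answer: 180314/67 + 208*I*√2 ≈ 2691.3 + 294.16*I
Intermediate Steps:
S = 6 + (52 + 2*I*√2)² (S = 6 + (52 + √(21 - 29))² = 6 + (52 + √(-8))² = 6 + (52 + 2*I*√2)² ≈ 2702.0 + 294.16*I)
H(Y, A) = -10 - 51/A - A/Y (H(Y, A) = -10 - (51/A + A/Y) = -10 + (-51/A - A/Y) = -10 - 51/A - A/Y)
S + H(-201, -201) = (2702 + 208*I*√2) + (-10 - 51/(-201) - 1*(-201)/(-201)) = (2702 + 208*I*√2) + (-10 - 51*(-1/201) - 1*(-201)*(-1/201)) = (2702 + 208*I*√2) + (-10 + 17/67 - 1) = (2702 + 208*I*√2) - 720/67 = 180314/67 + 208*I*√2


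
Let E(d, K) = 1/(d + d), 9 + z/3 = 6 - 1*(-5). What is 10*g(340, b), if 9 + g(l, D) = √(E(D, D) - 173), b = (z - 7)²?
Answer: -90 + 5*I*√690 ≈ -90.0 + 131.34*I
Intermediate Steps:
z = 6 (z = -27 + 3*(6 - 1*(-5)) = -27 + 3*(6 + 5) = -27 + 3*11 = -27 + 33 = 6)
E(d, K) = 1/(2*d)
b = 1 (b = (6 - 7)² = (-1)² = 1)
g(l, D) = -9 + √(-173 + 1/(2*D)) (g(l, D) = -9 + √(1/(2*D) - 173) = -9 + √(-173 + 1/(2*D)))
10*g(340, b) = 10*(-9 + √(-692 + 2/1)/2) = 10*(-9 + √(-692 + 2*1)/2) = 10*(-9 + √(-692 + 2)/2) = 10*(-9 + √(-690)/2) = 10*(-9 + (I*√690)/2) = 10*(-9 + I*√690/2) = -90 + 5*I*√690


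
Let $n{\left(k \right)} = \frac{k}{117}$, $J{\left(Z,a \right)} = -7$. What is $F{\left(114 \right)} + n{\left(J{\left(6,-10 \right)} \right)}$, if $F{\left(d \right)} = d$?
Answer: $\frac{13331}{117} \approx 113.94$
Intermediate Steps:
$n{\left(k \right)} = \frac{k}{117}$ ($n{\left(k \right)} = k \frac{1}{117} = \frac{k}{117}$)
$F{\left(114 \right)} + n{\left(J{\left(6,-10 \right)} \right)} = 114 + \frac{1}{117} \left(-7\right) = 114 - \frac{7}{117} = \frac{13331}{117}$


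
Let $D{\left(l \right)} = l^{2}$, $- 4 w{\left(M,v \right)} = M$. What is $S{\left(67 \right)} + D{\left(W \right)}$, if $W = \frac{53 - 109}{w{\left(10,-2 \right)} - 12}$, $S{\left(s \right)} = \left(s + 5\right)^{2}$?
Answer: $\frac{4372288}{841} \approx 5198.9$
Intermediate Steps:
$w{\left(M,v \right)} = - \frac{M}{4}$
$S{\left(s \right)} = \left(5 + s\right)^{2}$
$W = \frac{112}{29}$ ($W = \frac{53 - 109}{\left(- \frac{1}{4}\right) 10 - 12} = - \frac{56}{- \frac{5}{2} - 12} = - \frac{56}{- \frac{29}{2}} = \left(-56\right) \left(- \frac{2}{29}\right) = \frac{112}{29} \approx 3.8621$)
$S{\left(67 \right)} + D{\left(W \right)} = \left(5 + 67\right)^{2} + \left(\frac{112}{29}\right)^{2} = 72^{2} + \frac{12544}{841} = 5184 + \frac{12544}{841} = \frac{4372288}{841}$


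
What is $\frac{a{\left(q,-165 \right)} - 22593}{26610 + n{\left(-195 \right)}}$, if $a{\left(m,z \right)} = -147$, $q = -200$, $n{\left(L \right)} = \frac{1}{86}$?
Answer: $- \frac{1955640}{2288461} \approx -0.85457$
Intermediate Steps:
$n{\left(L \right)} = \frac{1}{86}$
$\frac{a{\left(q,-165 \right)} - 22593}{26610 + n{\left(-195 \right)}} = \frac{-147 - 22593}{26610 + \frac{1}{86}} = - \frac{22740}{\frac{2288461}{86}} = \left(-22740\right) \frac{86}{2288461} = - \frac{1955640}{2288461}$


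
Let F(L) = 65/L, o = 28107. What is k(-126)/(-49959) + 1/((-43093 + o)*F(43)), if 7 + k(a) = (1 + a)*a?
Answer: -168541177/534775410 ≈ -0.31516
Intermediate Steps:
k(a) = -7 + a*(1 + a) (k(a) = -7 + (1 + a)*a = -7 + a*(1 + a))
k(-126)/(-49959) + 1/((-43093 + o)*F(43)) = (-7 - 126 + (-126)²)/(-49959) + 1/((-43093 + 28107)*((65/43))) = (-7 - 126 + 15876)*(-1/49959) + 1/((-14986)*((65*(1/43)))) = 15743*(-1/49959) - 1/(14986*65/43) = -173/549 - 1/14986*43/65 = -173/549 - 43/974090 = -168541177/534775410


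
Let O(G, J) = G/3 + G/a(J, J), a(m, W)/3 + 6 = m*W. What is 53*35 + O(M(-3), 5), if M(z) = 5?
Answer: 105835/57 ≈ 1856.8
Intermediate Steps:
a(m, W) = -18 + 3*W*m (a(m, W) = -18 + 3*(m*W) = -18 + 3*(W*m) = -18 + 3*W*m)
O(G, J) = G/3 + G/(-18 + 3*J²) (O(G, J) = G/3 + G/(-18 + 3*J*J) = G*(⅓) + G/(-18 + 3*J²) = G/3 + G/(-18 + 3*J²))
53*35 + O(M(-3), 5) = 53*35 + (⅓)*5*(-5 + 5²)/(-6 + 5²) = 1855 + (⅓)*5*(-5 + 25)/(-6 + 25) = 1855 + (⅓)*5*20/19 = 1855 + (⅓)*5*(1/19)*20 = 1855 + 100/57 = 105835/57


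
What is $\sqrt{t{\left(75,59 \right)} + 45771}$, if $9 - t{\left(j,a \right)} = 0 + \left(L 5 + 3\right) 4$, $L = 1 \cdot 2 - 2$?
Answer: $2 \sqrt{11442} \approx 213.93$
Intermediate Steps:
$L = 0$ ($L = 2 - 2 = 0$)
$t{\left(j,a \right)} = -3$ ($t{\left(j,a \right)} = 9 - \left(0 + \left(0 \cdot 5 + 3\right) 4\right) = 9 - \left(0 + \left(0 + 3\right) 4\right) = 9 - \left(0 + 3 \cdot 4\right) = 9 - \left(0 + 12\right) = 9 - 12 = -3$)
$\sqrt{t{\left(75,59 \right)} + 45771} = \sqrt{-3 + 45771} = \sqrt{45768} = 2 \sqrt{11442}$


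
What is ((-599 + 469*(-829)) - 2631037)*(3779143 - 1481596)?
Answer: -6939595968039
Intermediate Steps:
((-599 + 469*(-829)) - 2631037)*(3779143 - 1481596) = ((-599 - 388801) - 2631037)*2297547 = (-389400 - 2631037)*2297547 = -3020437*2297547 = -6939595968039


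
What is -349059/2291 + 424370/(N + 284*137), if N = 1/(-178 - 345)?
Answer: -6594483587687/46619290953 ≈ -141.45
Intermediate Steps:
N = -1/523 (N = 1/(-523) = -1/523 ≈ -0.0019120)
-349059/2291 + 424370/(N + 284*137) = -349059/2291 + 424370/(-1/523 + 284*137) = -349059*1/2291 + 424370/(-1/523 + 38908) = -349059/2291 + 424370/(20348883/523) = -349059/2291 + 424370*(523/20348883) = -349059/2291 + 221945510/20348883 = -6594483587687/46619290953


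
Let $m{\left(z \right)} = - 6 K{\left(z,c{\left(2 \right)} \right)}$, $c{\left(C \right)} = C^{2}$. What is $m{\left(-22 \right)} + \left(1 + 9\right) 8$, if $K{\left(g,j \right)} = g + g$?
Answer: $344$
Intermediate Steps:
$K{\left(g,j \right)} = 2 g$
$m{\left(z \right)} = - 12 z$ ($m{\left(z \right)} = - 6 \cdot 2 z = - 12 z$)
$m{\left(-22 \right)} + \left(1 + 9\right) 8 = \left(-12\right) \left(-22\right) + \left(1 + 9\right) 8 = 264 + 10 \cdot 8 = 264 + 80 = 344$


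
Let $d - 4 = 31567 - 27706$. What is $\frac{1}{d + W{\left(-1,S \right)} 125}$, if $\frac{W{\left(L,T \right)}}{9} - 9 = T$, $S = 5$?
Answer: $\frac{1}{19615} \approx 5.0981 \cdot 10^{-5}$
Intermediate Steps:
$W{\left(L,T \right)} = 81 + 9 T$
$d = 3865$ ($d = 4 + \left(31567 - 27706\right) = 4 + 3861 = 3865$)
$\frac{1}{d + W{\left(-1,S \right)} 125} = \frac{1}{3865 + \left(81 + 9 \cdot 5\right) 125} = \frac{1}{3865 + \left(81 + 45\right) 125} = \frac{1}{3865 + 126 \cdot 125} = \frac{1}{3865 + 15750} = \frac{1}{19615}$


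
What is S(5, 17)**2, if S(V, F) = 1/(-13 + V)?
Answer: 1/64 ≈ 0.015625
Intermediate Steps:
S(5, 17)**2 = (1/(-13 + 5))**2 = (1/(-8))**2 = (-1/8)**2 = 1/64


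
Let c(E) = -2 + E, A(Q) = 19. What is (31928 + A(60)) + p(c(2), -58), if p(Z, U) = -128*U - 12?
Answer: 39359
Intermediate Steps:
p(Z, U) = -12 - 128*U
(31928 + A(60)) + p(c(2), -58) = (31928 + 19) + (-12 - 128*(-58)) = 31947 + (-12 + 7424) = 31947 + 7412 = 39359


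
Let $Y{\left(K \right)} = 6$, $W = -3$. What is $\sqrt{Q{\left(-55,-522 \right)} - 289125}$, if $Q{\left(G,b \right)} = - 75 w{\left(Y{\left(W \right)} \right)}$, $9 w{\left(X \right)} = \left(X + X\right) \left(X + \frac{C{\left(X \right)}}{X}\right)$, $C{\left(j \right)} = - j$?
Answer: $5 i \sqrt{11585} \approx 538.17 i$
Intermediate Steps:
$w{\left(X \right)} = \frac{2 X \left(-1 + X\right)}{9}$ ($w{\left(X \right)} = \frac{\left(X + X\right) \left(X + \frac{\left(-1\right) X}{X}\right)}{9} = \frac{2 X \left(X - 1\right)}{9} = \frac{2 X \left(-1 + X\right)}{9}$)
$Q{\left(G,b \right)} = -500$ ($Q{\left(G,b \right)} = - 75 \cdot \frac{2}{9} \cdot 6 \left(-1 + 6\right) = - 75 \cdot \frac{2}{9} \cdot 6 \cdot 5 = \left(-75\right) \frac{20}{3} = -500$)
$\sqrt{Q{\left(-55,-522 \right)} - 289125} = \sqrt{-500 - 289125} = \sqrt{-289625} = 5 i \sqrt{11585}$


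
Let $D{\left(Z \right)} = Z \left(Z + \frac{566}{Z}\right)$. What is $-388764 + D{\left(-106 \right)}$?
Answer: $-376962$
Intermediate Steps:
$-388764 + D{\left(-106 \right)} = -388764 + \left(566 + \left(-106\right)^{2}\right) = -388764 + \left(566 + 11236\right) = -388764 + 11802 = -376962$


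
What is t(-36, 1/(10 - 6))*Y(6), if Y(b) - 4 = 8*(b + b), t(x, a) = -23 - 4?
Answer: -2700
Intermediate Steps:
t(x, a) = -27
Y(b) = 4 + 16*b (Y(b) = 4 + 8*(b + b) = 4 + 8*(2*b) = 4 + 16*b)
t(-36, 1/(10 - 6))*Y(6) = -27*(4 + 16*6) = -27*(4 + 96) = -27*100 = -2700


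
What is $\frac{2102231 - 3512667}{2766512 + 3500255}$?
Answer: $- \frac{1410436}{6266767} \approx -0.22507$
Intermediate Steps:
$\frac{2102231 - 3512667}{2766512 + 3500255} = - \frac{1410436}{6266767}$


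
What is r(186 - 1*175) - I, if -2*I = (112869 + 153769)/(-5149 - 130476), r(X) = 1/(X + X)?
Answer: -2797393/2983750 ≈ -0.93754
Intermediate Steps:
r(X) = 1/(2*X)
I = 133319/135625 (I = -(112869 + 153769)/(2*(-5149 - 130476)) = -133319/(-135625) = -133319*(-1)/135625 = -½*(-266638/135625) = 133319/135625 ≈ 0.98300)
r(186 - 1*175) - I = 1/(2*(186 - 1*175)) - 1*133319/135625 = 1/(2*(186 - 175)) - 133319/135625 = (½)/11 - 133319/135625 = (½)*(1/11) - 133319/135625 = 1/22 - 133319/135625 = -2797393/2983750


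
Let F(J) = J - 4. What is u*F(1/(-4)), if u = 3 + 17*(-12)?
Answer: 3417/4 ≈ 854.25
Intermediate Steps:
F(J) = -4 + J
u = -201 (u = 3 - 204 = -201)
u*F(1/(-4)) = -201*(-4 + 1/(-4)) = -201*(-4 - 1/4) = -201*(-17/4) = 3417/4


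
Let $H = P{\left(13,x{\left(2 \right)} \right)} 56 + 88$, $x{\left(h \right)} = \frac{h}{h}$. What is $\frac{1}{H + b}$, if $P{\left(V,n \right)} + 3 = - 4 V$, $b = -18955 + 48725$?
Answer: $\frac{1}{26778} \approx 3.7344 \cdot 10^{-5}$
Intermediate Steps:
$x{\left(h \right)} = 1$
$b = 29770$
$P{\left(V,n \right)} = -3 - 4 V$
$H = -2992$ ($H = \left(-3 - 52\right) 56 + 88 = \left(-55\right) 56 + 88 = -3080 + 88 = -2992$)
$\frac{1}{H + b} = \frac{1}{-2992 + 29770} = \frac{1}{26778}$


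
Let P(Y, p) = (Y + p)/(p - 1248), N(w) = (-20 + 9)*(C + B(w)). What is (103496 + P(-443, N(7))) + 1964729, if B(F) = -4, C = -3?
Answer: 2421891841/1171 ≈ 2.0682e+6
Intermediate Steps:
N(w) = 77 (N(w) = (-20 + 9)*(-3 - 4) = -11*(-7) = 77)
P(Y, p) = (Y + p)/(-1248 + p)
(103496 + P(-443, N(7))) + 1964729 = (103496 + (-443 + 77)/(-1248 + 77)) + 1964729 = (103496 - 366/(-1171)) + 1964729 = (103496 - 1/1171*(-366)) + 1964729 = (103496 + 366/1171) + 1964729 = 121194182/1171 + 1964729 = 2421891841/1171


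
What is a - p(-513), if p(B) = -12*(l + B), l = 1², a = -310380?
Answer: -316524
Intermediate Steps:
l = 1
p(B) = -12 - 12*B (p(B) = -12*(1 + B) = -12 - 12*B)
a - p(-513) = -310380 - (-12 - 12*(-513)) = -310380 - (-12 + 6156) = -310380 - 1*6144 = -310380 - 6144 = -316524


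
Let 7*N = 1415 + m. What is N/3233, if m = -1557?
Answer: -142/22631 ≈ -0.0062746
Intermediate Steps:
N = -142/7 (N = (1415 - 1557)/7 = (⅐)*(-142) = -142/7 ≈ -20.286)
N/3233 = -142/7/3233 = -142/7*1/3233 = -142/22631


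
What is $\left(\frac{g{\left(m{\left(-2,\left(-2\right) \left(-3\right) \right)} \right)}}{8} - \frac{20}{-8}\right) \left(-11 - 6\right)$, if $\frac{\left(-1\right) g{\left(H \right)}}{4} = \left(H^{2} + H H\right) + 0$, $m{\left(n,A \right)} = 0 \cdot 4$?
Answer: $- \frac{85}{2} \approx -42.5$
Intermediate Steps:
$m{\left(n,A \right)} = 0$
$g{\left(H \right)} = - 8 H^{2}$ ($g{\left(H \right)} = - 4 \left(\left(H^{2} + H H\right) + 0\right) = - 4 \left(\left(H^{2} + H^{2}\right) + 0\right) = - 4 \left(2 H^{2} + 0\right) = - 4 \cdot 2 H^{2} = - 8 H^{2}$)
$\left(\frac{g{\left(m{\left(-2,\left(-2\right) \left(-3\right) \right)} \right)}}{8} - \frac{20}{-8}\right) \left(-11 - 6\right) = \left(\frac{\left(-8\right) 0^{2}}{8} - \frac{20}{-8}\right) \left(-11 - 6\right) = \left(\left(-8\right) 0 \cdot \frac{1}{8} - - \frac{5}{2}\right) \left(-17\right) = \left(0 \cdot \frac{1}{8} + \frac{5}{2}\right) \left(-17\right) = \left(0 + \frac{5}{2}\right) \left(-17\right) = \frac{5}{2} \left(-17\right) = - \frac{85}{2}$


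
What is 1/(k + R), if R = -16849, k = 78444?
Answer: 1/61595 ≈ 1.6235e-5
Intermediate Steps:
1/(k + R) = 1/(78444 - 16849) = 1/61595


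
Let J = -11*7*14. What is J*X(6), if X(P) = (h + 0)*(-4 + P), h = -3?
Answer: 6468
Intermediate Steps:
J = -1078 (J = -77*14 = -1078)
X(P) = 12 - 3*P (X(P) = (-3 + 0)*(-4 + P) = -3*(-4 + P) = 12 - 3*P)
J*X(6) = -1078*(12 - 3*6) = -1078*(12 - 18) = -1078*(-6) = 6468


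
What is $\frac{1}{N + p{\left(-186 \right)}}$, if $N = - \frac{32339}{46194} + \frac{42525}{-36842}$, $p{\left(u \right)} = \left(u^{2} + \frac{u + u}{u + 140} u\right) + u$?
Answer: $\frac{9785806251}{321991892574652} \approx 3.0391 \cdot 10^{-5}$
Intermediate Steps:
$p{\left(u \right)} = u + u^{2} + \frac{2 u^{2}}{140 + u}$ ($p{\left(u \right)} = \left(u^{2} + \frac{2 u}{140 + u} u\right) + u = \left(u^{2} + \frac{2 u^{2}}{140 + u}\right) + u = u + u^{2} + \frac{2 u^{2}}{140 + u}$)
$N = - \frac{788958322}{425469837}$ ($N = \left(-32339\right) \frac{1}{46194} + 42525 \left(- \frac{1}{36842}\right) = - \frac{32339}{46194} - \frac{42525}{36842} = - \frac{788958322}{425469837} \approx -1.8543$)
$\frac{1}{N + p{\left(-186 \right)}} = \frac{1}{- \frac{788958322}{425469837} - \frac{186 \left(140 + \left(-186\right)^{2} + 143 \left(-186\right)\right)}{140 - 186}} = \frac{1}{- \frac{788958322}{425469837} - \frac{186 \left(140 + 34596 - 26598\right)}{-46}} = \frac{1}{- \frac{788958322}{425469837} - \left(- \frac{93}{23}\right) 8138} = \frac{1}{- \frac{788958322}{425469837} + \frac{756834}{23}} = \frac{1}{\frac{321991892574652}{9785806251}} = \frac{9785806251}{321991892574652}$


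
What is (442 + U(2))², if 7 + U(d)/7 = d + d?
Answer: 177241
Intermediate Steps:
U(d) = -49 + 14*d (U(d) = -49 + 7*(d + d) = -49 + 7*(2*d) = -49 + 14*d)
(442 + U(2))² = (442 + (-49 + 14*2))² = (442 + (-49 + 28))² = (442 - 21)² = 421² = 177241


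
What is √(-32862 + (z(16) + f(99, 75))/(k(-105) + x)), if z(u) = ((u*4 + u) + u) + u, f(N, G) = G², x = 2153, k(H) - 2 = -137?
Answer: I*√133813134022/2018 ≈ 181.27*I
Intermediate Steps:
k(H) = -135 (k(H) = 2 - 137 = -135)
z(u) = 7*u (z(u) = ((4*u + u) + u) + u = (5*u + u) + u = 6*u + u = 7*u)
√(-32862 + (z(16) + f(99, 75))/(k(-105) + x)) = √(-32862 + (7*16 + 75²)/(-135 + 2153)) = √(-32862 + (112 + 5625)/2018) = √(-32862 + 5737*(1/2018)) = √(-32862 + 5737/2018) = √(-66309779/2018) = I*√133813134022/2018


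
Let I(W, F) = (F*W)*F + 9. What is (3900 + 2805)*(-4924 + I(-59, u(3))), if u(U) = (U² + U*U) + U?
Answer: -207412470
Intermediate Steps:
u(U) = U + 2*U² (u(U) = (U² + U²) + U = 2*U² + U = U + 2*U²)
I(W, F) = 9 + W*F² (I(W, F) = W*F² + 9 = 9 + W*F²)
(3900 + 2805)*(-4924 + I(-59, u(3))) = (3900 + 2805)*(-4924 + (9 - 59*9*(1 + 2*3)²)) = 6705*(-4924 + (9 - 59*9*(1 + 6)²)) = 6705*(-4924 + (9 - 59*(3*7)²)) = 6705*(-4924 + (9 - 59*21²)) = 6705*(-4924 + (9 - 59*441)) = 6705*(-4924 + (9 - 26019)) = 6705*(-4924 - 26010) = 6705*(-30934) = -207412470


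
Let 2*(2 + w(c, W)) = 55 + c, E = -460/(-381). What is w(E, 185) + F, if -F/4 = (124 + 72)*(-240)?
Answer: 143397811/762 ≈ 1.8819e+5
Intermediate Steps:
E = 460/381 (E = -460*(-1/381) = 460/381 ≈ 1.2073)
w(c, W) = 51/2 + c/2 (w(c, W) = -2 + (55 + c)/2 = -2 + (55/2 + c/2) = 51/2 + c/2)
F = 188160 (F = -4*(124 + 72)*(-240) = -784*(-240) = -4*(-47040) = 188160)
w(E, 185) + F = (51/2 + (1/2)*(460/381)) + 188160 = (51/2 + 230/381) + 188160 = 19891/762 + 188160 = 143397811/762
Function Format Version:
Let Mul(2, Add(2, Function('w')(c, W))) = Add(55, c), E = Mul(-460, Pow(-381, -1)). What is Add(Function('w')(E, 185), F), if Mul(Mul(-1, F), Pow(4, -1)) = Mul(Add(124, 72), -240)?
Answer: Rational(143397811, 762) ≈ 1.8819e+5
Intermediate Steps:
E = Rational(460, 381) (E = Mul(-460, Rational(-1, 381)) = Rational(460, 381) ≈ 1.2073)
Function('w')(c, W) = Add(Rational(51, 2), Mul(Rational(1, 2), c)) (Function('w')(c, W) = Add(-2, Mul(Rational(1, 2), Add(55, c))) = Add(-2, Add(Rational(55, 2), Mul(Rational(1, 2), c))) = Add(Rational(51, 2), Mul(Rational(1, 2), c)))
F = 188160 (F = Mul(-4, Mul(Add(124, 72), -240)) = Mul(-4, Mul(196, -240)) = Mul(-4, -47040) = 188160)
Add(Function('w')(E, 185), F) = Add(Add(Rational(51, 2), Mul(Rational(1, 2), Rational(460, 381))), 188160) = Add(Add(Rational(51, 2), Rational(230, 381)), 188160) = Add(Rational(19891, 762), 188160) = Rational(143397811, 762)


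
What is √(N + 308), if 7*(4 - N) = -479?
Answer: √18641/7 ≈ 19.505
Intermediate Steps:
N = 507/7 (N = 4 - ⅐*(-479) = 4 + 479/7 = 507/7 ≈ 72.429)
√(N + 308) = √(507/7 + 308) = √(2663/7) = √18641/7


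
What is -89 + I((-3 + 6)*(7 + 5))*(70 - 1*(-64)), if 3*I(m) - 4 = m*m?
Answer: 173933/3 ≈ 57978.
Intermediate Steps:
I(m) = 4/3 + m²/3 (I(m) = 4/3 + (m*m)/3 = 4/3 + m²/3)
-89 + I((-3 + 6)*(7 + 5))*(70 - 1*(-64)) = -89 + (4/3 + ((-3 + 6)*(7 + 5))²/3)*(70 - 1*(-64)) = -89 + (4/3 + (3*12)²/3)*(70 + 64) = -89 + (4/3 + (⅓)*36²)*134 = -89 + (4/3 + (⅓)*1296)*134 = -89 + (4/3 + 432)*134 = -89 + (1300/3)*134 = -89 + 174200/3 = 173933/3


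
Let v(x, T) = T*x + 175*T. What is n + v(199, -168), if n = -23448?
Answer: -86280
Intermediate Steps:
v(x, T) = 175*T + T*x
n + v(199, -168) = -23448 - 168*(175 + 199) = -23448 - 168*374 = -23448 - 62832 = -86280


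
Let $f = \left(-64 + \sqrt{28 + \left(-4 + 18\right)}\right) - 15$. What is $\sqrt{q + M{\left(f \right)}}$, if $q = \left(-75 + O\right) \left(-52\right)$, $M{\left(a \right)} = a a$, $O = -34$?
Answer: $\sqrt{11951 - 158 \sqrt{42}} \approx 104.53$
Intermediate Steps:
$f = -79 + \sqrt{42}$ ($f = \left(-64 + \sqrt{28 + 14}\right) - 15 = \left(-64 + \sqrt{42}\right) - 15 = -79 + \sqrt{42} \approx -72.519$)
$M{\left(a \right)} = a^{2}$
$q = 5668$ ($q = \left(-75 - 34\right) \left(-52\right) = \left(-109\right) \left(-52\right) = 5668$)
$\sqrt{q + M{\left(f \right)}} = \sqrt{5668 + \left(-79 + \sqrt{42}\right)^{2}}$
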